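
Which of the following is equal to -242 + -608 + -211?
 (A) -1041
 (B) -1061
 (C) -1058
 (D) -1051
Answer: B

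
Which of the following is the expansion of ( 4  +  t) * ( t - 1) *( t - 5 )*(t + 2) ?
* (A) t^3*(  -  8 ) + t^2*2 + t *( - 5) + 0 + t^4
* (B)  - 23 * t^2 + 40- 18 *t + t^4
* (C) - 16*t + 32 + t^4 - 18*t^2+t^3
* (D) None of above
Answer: B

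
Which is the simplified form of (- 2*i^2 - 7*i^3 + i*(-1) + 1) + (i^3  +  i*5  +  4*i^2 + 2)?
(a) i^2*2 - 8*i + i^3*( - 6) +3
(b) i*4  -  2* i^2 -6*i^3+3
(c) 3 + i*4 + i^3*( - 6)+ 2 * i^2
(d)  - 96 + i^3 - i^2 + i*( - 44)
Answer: c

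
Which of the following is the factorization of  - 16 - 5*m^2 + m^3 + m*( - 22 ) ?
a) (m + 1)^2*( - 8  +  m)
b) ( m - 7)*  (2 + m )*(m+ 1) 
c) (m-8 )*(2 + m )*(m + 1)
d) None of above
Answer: c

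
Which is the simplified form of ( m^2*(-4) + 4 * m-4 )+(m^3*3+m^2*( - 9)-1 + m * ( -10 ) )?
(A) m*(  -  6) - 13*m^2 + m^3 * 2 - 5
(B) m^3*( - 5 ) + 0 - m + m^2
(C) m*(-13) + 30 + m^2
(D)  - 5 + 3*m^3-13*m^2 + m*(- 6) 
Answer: D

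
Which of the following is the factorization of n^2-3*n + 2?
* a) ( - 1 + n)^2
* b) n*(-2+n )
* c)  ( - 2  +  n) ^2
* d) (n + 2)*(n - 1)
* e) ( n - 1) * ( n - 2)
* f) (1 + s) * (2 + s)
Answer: e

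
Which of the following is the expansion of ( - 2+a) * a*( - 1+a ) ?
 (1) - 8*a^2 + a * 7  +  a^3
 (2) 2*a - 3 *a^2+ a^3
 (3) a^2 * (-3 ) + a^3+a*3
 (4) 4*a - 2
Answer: 2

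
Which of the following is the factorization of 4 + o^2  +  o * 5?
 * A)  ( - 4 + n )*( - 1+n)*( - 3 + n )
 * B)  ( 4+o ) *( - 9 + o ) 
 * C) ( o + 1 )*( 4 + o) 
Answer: C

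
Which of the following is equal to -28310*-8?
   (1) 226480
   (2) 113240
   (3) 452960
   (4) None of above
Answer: 1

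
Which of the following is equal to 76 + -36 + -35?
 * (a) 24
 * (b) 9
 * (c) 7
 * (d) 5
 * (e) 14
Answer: d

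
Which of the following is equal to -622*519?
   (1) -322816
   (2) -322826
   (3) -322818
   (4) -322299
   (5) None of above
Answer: 3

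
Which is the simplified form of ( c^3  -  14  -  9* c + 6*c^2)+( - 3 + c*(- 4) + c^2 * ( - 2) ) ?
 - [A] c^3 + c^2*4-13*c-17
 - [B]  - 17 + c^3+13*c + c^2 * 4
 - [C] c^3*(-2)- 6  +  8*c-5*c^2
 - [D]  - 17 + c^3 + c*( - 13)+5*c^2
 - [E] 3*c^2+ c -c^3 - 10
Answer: A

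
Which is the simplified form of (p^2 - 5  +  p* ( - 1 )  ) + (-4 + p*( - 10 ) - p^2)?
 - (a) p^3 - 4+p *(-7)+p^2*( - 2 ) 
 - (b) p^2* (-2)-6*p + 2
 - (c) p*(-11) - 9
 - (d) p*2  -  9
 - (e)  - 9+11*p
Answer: c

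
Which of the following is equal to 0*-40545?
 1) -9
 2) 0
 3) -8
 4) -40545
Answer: 2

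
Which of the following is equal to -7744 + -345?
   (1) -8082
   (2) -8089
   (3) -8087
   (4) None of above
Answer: 2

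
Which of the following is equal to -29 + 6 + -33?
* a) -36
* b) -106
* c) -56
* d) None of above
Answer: c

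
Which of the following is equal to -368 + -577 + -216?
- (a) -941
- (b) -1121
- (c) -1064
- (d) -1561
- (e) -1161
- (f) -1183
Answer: e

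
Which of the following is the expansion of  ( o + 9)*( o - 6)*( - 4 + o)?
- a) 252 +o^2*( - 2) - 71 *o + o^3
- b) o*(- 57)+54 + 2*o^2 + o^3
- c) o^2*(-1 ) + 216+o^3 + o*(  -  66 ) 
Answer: c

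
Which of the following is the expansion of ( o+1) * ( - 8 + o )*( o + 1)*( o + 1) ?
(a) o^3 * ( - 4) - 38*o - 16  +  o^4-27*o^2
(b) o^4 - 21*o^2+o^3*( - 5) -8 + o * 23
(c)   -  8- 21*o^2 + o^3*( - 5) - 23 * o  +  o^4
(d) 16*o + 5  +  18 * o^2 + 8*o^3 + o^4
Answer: c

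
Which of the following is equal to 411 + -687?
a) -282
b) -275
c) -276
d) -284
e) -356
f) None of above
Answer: c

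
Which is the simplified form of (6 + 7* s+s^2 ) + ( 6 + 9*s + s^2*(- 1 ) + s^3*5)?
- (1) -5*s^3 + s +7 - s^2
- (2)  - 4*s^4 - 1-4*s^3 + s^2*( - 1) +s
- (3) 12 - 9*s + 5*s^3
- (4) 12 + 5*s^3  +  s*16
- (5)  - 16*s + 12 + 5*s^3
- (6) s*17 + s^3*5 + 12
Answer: 4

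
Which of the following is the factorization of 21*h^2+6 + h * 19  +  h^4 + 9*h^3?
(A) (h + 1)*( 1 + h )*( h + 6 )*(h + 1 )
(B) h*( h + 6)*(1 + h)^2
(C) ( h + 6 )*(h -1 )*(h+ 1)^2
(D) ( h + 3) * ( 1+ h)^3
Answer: A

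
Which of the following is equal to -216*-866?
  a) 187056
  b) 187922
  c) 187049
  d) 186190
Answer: a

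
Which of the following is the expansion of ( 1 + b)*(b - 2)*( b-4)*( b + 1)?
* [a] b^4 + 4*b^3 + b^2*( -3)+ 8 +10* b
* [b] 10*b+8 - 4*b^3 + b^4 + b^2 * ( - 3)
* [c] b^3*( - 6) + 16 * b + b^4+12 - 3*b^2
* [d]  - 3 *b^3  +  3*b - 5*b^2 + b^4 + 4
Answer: b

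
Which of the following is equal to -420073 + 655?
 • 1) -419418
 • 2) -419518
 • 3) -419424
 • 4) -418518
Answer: 1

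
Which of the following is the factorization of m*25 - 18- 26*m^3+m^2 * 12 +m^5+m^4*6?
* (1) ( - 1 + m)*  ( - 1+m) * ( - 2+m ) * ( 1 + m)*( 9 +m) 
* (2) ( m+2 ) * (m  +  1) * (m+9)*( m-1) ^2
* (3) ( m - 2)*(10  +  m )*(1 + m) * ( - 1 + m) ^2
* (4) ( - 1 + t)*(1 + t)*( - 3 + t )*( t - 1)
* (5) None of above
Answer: 1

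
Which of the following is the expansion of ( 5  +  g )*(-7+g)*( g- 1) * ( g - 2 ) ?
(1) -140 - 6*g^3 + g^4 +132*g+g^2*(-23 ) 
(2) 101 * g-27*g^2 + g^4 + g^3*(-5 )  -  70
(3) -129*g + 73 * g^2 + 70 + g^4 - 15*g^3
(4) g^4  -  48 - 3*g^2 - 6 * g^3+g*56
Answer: 2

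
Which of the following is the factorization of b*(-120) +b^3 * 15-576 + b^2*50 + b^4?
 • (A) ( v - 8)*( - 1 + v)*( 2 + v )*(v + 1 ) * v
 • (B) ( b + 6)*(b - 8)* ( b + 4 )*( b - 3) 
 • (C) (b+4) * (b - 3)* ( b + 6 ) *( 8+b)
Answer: C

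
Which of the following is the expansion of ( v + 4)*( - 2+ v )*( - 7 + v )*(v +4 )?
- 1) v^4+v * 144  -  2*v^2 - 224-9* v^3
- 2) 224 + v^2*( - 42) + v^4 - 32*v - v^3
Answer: 2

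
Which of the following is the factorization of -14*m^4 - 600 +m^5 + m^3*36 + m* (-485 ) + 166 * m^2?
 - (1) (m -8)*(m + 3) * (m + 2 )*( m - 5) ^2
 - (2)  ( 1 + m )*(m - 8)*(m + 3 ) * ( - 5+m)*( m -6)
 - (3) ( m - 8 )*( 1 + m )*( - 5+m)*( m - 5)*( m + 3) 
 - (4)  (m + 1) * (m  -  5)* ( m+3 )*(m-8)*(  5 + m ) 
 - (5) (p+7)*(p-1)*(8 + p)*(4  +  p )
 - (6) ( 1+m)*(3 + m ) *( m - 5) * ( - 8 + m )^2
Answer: 3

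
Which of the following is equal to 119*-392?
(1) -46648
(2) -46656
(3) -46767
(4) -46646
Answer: 1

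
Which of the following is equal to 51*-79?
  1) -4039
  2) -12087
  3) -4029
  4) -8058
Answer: 3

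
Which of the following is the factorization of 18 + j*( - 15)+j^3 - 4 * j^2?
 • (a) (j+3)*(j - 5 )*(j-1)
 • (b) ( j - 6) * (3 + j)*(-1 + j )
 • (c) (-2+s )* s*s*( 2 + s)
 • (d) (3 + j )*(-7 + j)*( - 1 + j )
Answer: b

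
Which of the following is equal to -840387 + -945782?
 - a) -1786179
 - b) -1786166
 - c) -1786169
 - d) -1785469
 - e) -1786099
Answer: c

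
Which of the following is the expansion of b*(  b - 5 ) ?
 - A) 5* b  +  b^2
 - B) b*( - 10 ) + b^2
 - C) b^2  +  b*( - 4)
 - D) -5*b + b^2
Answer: D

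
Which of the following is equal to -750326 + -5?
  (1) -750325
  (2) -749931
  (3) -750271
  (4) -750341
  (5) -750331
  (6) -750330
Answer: 5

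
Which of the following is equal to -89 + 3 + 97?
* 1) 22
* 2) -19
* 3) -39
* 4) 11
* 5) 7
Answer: 4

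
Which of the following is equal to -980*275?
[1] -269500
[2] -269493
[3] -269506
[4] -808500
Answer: 1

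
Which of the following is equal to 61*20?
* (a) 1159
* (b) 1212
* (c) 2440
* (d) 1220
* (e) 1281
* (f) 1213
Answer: d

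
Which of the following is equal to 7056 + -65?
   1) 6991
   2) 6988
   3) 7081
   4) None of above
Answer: 1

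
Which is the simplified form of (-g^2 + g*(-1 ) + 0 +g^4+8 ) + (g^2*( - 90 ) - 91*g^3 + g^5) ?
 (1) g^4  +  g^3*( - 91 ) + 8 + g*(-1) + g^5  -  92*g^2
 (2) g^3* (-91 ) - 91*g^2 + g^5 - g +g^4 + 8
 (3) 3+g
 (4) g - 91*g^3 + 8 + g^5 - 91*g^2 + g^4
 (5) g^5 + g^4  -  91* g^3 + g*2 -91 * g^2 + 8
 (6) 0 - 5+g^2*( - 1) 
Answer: 2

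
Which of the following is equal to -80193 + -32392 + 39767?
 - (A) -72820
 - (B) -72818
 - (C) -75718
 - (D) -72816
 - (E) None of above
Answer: B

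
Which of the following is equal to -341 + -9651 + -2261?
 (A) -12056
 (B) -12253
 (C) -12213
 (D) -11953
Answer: B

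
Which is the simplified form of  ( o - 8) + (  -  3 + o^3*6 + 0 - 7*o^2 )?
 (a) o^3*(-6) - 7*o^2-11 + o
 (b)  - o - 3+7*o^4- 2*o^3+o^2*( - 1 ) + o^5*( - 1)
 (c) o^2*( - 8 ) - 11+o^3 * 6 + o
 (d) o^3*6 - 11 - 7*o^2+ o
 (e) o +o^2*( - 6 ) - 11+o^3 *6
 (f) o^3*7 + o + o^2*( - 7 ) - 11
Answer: d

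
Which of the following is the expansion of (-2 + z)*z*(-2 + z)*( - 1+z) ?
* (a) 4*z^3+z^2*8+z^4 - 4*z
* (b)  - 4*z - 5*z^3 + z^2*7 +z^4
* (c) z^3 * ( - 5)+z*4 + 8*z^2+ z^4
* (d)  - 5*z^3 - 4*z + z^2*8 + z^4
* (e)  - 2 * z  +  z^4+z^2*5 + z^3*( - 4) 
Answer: d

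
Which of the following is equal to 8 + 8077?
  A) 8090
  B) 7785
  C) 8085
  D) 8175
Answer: C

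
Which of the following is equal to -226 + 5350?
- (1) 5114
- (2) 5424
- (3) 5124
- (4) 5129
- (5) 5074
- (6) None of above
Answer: 3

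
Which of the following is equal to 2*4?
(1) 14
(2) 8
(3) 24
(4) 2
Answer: 2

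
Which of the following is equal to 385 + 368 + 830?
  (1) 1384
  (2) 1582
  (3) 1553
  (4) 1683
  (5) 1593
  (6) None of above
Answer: 6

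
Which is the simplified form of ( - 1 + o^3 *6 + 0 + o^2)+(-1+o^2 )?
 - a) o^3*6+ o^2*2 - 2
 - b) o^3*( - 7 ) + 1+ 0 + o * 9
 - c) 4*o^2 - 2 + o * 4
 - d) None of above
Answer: a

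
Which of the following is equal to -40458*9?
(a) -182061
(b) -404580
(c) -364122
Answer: c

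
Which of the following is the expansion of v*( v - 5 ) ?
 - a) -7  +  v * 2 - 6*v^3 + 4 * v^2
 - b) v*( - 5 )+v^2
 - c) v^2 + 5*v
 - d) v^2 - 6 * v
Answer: b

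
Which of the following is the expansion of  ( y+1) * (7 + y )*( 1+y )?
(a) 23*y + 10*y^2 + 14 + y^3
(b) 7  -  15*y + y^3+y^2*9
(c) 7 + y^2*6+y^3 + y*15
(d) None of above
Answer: d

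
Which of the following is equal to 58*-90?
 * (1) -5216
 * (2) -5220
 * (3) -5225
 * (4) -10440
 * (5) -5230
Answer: 2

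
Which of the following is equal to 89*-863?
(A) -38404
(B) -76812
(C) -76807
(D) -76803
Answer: C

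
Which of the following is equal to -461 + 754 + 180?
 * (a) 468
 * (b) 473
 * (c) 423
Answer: b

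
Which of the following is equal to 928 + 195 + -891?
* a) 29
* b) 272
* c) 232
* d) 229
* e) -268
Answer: c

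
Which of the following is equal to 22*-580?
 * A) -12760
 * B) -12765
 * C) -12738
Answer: A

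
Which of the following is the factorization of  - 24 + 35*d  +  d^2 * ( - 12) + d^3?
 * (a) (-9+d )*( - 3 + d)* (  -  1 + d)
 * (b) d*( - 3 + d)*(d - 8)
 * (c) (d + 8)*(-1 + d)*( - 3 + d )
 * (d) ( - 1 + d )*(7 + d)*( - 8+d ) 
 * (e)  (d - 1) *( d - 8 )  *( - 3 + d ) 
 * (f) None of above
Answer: e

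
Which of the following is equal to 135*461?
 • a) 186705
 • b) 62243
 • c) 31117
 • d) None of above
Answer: d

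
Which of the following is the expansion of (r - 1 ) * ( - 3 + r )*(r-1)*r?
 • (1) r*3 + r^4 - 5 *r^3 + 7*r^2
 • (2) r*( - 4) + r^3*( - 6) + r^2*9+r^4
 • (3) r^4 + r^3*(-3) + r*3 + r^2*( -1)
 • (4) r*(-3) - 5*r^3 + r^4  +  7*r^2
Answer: 4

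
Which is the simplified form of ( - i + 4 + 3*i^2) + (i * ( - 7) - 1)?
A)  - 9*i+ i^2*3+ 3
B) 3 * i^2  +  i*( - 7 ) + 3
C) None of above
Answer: C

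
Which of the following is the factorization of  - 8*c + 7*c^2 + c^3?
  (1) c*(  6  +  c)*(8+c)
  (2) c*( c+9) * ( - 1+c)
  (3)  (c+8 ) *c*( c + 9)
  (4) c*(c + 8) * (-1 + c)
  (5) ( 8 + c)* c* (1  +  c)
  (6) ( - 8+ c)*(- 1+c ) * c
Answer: 4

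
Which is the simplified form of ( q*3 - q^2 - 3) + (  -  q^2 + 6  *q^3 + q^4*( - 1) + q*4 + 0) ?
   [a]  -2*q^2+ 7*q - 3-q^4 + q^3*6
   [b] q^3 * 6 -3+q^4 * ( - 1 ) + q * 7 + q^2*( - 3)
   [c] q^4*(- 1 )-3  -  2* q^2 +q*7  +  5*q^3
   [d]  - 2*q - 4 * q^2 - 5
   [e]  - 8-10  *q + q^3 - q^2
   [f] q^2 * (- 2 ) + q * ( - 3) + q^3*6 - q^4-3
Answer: a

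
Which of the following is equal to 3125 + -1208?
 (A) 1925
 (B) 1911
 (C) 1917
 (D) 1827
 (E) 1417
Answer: C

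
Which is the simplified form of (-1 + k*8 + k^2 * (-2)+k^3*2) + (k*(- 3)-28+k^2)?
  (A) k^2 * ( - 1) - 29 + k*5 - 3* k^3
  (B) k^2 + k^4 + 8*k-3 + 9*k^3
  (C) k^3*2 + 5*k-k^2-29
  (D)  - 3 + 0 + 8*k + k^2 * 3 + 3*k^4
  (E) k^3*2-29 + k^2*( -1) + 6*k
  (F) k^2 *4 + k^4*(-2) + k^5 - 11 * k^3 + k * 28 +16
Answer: C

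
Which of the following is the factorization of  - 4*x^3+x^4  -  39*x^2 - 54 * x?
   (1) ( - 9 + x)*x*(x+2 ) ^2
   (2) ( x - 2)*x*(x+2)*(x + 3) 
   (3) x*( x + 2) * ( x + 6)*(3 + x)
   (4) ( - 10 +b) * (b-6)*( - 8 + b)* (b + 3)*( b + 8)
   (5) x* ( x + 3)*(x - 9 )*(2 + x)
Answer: 5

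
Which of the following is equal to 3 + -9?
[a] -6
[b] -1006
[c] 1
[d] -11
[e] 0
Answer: a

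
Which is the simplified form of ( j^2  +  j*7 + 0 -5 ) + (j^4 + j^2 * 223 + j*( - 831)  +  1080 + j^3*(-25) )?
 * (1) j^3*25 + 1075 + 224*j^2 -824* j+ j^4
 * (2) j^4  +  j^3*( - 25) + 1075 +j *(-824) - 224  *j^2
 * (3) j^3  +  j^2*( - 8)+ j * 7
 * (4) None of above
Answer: 4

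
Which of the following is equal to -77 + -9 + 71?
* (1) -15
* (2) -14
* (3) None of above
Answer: 1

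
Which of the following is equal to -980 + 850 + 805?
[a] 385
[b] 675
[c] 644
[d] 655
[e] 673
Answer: b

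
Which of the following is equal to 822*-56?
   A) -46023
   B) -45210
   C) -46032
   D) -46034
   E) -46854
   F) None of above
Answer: C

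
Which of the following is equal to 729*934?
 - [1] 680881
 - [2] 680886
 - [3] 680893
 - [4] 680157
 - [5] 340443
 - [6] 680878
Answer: 2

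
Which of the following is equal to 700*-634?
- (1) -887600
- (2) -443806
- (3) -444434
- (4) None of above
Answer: 4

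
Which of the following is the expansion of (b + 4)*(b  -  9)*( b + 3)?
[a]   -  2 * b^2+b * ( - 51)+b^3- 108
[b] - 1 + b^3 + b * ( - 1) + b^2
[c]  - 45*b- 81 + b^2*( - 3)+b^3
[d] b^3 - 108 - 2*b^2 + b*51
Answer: a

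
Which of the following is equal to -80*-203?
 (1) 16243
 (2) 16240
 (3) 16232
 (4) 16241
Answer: 2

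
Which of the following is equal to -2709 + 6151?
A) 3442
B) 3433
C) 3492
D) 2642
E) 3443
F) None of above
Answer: A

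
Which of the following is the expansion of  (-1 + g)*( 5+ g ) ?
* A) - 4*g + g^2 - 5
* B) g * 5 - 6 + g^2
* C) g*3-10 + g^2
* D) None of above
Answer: D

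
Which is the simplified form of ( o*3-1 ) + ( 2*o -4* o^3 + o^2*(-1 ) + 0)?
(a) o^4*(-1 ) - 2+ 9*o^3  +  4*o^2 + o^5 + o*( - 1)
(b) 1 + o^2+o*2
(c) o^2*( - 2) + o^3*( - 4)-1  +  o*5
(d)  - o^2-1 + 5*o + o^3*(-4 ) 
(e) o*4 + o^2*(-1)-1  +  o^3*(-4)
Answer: d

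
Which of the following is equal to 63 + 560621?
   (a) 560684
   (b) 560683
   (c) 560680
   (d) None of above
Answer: a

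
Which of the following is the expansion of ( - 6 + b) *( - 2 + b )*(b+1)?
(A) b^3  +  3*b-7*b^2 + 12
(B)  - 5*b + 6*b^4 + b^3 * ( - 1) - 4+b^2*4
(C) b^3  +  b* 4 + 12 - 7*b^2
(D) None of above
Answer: C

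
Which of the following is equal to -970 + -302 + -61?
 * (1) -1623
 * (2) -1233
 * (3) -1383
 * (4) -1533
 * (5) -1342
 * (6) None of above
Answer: 6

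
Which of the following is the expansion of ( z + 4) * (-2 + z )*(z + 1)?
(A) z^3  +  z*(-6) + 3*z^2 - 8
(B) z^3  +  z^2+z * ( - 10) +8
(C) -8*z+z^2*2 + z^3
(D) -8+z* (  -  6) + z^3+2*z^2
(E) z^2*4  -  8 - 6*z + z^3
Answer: A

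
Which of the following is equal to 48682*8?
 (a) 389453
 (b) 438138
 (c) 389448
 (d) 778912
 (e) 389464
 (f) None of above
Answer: f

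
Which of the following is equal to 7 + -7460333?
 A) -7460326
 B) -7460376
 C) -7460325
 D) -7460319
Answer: A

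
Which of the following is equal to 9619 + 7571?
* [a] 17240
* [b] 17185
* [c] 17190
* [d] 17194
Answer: c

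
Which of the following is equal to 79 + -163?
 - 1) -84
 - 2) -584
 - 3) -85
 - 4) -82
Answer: 1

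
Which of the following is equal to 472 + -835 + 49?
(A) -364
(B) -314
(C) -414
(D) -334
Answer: B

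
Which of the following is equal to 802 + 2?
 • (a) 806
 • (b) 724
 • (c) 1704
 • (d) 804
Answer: d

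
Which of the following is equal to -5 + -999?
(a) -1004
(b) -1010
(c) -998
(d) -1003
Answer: a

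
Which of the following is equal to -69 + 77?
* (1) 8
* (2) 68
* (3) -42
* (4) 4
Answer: 1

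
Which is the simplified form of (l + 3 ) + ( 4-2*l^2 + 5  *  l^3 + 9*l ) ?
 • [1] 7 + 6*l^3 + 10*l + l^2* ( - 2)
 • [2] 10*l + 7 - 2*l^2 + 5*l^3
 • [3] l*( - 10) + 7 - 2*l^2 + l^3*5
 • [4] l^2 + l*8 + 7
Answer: 2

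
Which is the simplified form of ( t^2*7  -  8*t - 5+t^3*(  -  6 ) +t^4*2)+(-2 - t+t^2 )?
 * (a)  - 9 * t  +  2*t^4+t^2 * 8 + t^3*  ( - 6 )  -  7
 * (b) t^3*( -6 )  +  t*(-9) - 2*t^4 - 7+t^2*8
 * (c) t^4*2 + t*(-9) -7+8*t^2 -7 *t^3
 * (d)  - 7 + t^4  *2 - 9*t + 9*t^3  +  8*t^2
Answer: a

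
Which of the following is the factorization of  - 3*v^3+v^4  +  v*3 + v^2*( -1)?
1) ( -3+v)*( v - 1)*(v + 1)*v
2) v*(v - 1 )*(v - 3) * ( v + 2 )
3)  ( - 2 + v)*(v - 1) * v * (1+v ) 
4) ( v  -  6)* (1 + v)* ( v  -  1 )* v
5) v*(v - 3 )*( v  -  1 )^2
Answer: 1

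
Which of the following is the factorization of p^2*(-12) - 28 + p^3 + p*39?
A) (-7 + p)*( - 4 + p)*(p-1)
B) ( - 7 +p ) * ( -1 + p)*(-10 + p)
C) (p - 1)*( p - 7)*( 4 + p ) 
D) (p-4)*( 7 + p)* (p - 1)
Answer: A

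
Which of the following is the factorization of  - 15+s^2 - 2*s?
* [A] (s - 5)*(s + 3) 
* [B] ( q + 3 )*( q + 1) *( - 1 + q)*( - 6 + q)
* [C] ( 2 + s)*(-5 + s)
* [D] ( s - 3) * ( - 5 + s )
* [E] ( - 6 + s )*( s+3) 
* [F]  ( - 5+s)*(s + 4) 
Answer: A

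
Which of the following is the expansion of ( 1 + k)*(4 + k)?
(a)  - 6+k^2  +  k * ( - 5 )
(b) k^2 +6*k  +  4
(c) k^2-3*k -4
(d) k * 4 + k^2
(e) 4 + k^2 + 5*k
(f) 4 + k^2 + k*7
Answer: e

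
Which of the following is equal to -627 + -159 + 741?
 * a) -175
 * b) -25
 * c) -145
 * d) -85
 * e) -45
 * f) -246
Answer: e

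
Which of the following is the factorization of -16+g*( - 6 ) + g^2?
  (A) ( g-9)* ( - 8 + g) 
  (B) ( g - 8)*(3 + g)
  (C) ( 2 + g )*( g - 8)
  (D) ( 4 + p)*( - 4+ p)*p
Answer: C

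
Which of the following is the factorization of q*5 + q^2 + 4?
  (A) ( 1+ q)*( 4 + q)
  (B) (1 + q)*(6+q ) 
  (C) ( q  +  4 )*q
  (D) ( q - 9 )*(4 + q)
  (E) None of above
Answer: A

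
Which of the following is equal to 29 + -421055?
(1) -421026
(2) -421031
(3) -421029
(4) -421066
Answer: 1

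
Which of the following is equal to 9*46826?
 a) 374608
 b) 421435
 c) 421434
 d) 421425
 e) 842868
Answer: c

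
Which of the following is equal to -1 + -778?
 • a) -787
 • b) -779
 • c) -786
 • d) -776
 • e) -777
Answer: b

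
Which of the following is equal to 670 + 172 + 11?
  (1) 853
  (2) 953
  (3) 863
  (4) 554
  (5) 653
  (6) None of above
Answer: 1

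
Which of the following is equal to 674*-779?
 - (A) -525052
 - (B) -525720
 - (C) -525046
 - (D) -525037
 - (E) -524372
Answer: C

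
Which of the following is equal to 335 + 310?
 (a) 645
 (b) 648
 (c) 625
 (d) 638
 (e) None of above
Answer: a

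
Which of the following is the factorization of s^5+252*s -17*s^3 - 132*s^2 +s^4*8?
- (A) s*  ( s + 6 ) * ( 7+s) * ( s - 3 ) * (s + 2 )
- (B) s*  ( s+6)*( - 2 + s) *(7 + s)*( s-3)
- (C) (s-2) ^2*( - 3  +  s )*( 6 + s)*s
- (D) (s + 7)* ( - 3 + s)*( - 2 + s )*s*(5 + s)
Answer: B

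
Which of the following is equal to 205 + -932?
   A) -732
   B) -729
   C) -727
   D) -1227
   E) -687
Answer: C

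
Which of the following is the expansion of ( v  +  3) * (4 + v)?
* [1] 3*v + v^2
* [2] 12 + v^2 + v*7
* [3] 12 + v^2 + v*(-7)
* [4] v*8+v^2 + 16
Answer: 2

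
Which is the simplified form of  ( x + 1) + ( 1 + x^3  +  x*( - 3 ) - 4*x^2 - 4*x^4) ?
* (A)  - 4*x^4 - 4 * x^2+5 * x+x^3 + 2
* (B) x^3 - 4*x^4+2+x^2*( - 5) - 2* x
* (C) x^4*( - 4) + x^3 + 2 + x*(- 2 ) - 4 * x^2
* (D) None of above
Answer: C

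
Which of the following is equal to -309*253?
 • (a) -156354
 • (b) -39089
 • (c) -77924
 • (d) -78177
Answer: d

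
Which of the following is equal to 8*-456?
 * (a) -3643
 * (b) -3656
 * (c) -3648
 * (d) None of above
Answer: c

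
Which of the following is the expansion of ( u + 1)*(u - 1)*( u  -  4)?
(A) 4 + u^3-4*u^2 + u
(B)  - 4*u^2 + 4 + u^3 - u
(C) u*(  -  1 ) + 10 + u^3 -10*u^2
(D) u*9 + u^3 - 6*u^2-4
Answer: B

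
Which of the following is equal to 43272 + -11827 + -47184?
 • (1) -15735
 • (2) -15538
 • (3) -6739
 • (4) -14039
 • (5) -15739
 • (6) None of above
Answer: 5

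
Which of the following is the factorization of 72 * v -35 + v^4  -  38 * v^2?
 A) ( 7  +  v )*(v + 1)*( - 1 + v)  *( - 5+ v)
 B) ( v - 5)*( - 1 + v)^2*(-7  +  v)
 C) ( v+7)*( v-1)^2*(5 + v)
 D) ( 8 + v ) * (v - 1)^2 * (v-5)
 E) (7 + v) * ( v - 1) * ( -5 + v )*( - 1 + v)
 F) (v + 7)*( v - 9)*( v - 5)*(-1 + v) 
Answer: E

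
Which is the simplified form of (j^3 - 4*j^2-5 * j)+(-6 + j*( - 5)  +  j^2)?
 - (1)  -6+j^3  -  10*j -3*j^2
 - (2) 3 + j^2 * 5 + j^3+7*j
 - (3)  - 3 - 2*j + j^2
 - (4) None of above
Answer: 1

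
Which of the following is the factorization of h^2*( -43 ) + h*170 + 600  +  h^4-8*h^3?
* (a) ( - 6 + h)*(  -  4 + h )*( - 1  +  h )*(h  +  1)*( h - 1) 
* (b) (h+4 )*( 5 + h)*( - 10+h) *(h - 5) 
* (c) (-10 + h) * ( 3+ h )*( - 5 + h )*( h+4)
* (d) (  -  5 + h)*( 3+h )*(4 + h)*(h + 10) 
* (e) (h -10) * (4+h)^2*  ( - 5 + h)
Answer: c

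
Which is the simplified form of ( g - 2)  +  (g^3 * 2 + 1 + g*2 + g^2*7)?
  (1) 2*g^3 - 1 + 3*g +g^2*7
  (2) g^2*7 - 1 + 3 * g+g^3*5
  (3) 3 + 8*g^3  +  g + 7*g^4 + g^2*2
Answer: 1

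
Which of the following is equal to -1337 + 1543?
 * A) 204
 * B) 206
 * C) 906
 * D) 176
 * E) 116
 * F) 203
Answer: B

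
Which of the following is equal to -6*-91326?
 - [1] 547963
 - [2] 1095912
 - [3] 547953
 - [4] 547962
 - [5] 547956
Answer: 5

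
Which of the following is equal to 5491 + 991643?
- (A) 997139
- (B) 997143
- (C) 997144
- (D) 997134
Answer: D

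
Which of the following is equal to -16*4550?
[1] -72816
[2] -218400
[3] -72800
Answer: 3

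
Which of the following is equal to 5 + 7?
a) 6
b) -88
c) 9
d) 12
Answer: d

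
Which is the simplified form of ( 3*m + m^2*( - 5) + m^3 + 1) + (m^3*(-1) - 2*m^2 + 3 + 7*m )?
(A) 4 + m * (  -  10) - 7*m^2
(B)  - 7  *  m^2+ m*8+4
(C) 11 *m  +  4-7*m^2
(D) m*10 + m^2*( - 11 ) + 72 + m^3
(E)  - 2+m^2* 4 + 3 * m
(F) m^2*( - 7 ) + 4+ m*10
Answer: F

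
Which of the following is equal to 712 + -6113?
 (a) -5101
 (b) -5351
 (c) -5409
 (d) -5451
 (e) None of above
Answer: e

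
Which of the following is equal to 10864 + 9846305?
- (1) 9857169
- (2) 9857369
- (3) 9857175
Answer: 1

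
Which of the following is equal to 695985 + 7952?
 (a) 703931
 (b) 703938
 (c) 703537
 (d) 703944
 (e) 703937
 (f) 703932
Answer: e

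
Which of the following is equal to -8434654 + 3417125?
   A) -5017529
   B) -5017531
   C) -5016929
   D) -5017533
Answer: A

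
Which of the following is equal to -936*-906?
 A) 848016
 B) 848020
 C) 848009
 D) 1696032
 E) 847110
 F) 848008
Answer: A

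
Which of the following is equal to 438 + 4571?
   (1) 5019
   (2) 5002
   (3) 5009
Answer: 3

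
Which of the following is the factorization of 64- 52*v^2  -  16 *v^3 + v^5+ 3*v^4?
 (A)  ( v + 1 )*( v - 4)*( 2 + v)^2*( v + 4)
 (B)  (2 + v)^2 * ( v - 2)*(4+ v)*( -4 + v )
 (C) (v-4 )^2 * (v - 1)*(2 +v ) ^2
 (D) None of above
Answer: D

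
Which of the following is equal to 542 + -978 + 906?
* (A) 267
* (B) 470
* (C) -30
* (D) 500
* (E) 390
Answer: B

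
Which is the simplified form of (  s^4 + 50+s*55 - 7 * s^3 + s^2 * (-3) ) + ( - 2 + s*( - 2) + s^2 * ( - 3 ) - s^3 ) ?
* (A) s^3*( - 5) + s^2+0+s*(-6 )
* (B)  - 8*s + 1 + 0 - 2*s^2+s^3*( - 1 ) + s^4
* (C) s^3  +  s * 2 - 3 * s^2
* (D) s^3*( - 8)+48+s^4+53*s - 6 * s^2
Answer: D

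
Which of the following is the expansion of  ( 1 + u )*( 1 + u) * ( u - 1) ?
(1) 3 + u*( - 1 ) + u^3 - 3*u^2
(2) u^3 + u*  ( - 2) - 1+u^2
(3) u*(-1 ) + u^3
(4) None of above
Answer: 4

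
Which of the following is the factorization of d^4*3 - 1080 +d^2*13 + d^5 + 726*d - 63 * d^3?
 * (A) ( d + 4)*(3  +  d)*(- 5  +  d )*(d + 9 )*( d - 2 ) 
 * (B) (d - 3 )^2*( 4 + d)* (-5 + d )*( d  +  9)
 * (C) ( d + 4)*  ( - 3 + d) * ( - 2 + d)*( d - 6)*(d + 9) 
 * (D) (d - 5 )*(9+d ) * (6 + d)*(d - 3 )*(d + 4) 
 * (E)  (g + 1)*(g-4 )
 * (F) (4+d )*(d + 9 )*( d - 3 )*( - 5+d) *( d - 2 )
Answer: F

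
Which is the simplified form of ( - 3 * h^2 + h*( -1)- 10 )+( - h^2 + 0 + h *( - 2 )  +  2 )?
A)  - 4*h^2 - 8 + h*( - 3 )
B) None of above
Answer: A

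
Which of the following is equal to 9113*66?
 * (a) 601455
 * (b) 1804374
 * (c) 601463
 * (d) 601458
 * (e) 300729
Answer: d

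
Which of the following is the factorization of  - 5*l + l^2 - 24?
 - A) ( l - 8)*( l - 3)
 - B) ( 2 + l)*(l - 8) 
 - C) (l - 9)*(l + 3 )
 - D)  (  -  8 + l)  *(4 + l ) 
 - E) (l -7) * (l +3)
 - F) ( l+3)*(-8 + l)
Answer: F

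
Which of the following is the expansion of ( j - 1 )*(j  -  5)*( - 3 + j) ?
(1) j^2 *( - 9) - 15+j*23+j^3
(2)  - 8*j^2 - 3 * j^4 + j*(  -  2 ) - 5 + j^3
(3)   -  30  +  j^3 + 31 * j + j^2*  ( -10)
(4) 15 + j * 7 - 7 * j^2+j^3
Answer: 1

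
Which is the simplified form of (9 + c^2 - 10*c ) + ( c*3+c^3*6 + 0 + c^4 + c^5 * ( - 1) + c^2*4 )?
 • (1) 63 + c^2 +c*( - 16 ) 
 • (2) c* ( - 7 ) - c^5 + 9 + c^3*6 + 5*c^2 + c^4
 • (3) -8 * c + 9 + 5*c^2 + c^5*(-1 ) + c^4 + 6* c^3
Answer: 2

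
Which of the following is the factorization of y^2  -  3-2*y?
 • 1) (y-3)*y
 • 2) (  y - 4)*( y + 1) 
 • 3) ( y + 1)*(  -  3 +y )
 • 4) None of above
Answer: 3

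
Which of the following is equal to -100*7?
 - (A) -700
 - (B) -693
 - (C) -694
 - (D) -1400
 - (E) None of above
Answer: A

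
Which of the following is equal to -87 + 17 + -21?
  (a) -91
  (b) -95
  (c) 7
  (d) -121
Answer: a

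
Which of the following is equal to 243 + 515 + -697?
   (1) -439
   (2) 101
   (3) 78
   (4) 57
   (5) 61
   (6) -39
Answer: 5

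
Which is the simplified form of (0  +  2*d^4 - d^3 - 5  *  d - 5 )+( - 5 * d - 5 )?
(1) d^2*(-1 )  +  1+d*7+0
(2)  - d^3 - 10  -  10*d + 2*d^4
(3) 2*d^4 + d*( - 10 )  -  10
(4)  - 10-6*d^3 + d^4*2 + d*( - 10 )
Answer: 2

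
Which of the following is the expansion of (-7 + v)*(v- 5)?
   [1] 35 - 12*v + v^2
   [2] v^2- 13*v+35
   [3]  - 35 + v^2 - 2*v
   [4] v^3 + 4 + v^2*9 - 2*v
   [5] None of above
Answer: 1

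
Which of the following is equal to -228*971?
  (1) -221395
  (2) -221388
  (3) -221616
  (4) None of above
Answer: 2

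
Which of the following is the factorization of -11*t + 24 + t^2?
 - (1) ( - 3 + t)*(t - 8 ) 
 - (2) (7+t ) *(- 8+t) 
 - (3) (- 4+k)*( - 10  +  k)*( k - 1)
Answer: 1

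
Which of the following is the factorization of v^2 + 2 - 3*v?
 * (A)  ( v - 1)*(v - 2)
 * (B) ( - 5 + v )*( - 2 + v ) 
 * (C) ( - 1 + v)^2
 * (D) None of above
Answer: A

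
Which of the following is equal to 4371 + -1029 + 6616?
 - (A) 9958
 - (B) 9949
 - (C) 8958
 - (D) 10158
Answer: A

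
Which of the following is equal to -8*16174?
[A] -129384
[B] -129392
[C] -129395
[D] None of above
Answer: B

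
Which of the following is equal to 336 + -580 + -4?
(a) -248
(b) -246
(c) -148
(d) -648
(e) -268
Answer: a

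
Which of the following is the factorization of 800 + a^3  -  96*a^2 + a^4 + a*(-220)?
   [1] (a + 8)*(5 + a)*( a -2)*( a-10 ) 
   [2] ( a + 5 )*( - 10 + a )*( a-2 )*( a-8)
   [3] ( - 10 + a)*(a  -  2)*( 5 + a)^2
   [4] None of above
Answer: 1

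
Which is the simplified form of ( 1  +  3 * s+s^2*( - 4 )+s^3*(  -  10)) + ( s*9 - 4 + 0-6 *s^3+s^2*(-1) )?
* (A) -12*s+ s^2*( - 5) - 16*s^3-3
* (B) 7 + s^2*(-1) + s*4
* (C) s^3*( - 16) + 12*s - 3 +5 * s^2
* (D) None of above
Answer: D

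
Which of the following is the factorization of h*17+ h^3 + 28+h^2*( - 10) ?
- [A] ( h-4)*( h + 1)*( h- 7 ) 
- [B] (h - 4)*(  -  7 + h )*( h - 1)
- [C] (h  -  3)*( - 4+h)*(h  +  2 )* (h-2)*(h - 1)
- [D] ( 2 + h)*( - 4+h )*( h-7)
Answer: A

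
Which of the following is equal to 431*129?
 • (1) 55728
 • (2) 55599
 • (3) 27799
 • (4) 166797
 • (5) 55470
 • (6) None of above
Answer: 2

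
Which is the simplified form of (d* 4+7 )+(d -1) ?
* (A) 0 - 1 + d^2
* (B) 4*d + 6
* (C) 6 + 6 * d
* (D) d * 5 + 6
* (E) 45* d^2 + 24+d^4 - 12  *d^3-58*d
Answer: D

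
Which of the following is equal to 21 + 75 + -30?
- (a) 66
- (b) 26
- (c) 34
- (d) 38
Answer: a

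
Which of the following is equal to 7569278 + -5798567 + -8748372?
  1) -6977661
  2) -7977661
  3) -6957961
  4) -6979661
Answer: 1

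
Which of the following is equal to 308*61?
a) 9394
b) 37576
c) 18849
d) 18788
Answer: d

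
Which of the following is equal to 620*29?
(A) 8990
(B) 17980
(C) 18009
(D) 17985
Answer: B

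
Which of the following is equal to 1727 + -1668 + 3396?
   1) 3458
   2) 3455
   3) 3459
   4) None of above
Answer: 2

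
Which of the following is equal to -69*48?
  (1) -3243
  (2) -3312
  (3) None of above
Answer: 2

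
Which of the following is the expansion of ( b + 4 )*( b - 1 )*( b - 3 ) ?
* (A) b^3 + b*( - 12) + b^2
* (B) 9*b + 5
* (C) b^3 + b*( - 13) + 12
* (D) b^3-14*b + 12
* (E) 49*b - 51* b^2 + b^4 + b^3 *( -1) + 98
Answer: C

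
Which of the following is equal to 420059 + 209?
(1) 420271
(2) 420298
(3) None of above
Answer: 3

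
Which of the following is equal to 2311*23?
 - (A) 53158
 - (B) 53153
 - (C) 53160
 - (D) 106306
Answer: B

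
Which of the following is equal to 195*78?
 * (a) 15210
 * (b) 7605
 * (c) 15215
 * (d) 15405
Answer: a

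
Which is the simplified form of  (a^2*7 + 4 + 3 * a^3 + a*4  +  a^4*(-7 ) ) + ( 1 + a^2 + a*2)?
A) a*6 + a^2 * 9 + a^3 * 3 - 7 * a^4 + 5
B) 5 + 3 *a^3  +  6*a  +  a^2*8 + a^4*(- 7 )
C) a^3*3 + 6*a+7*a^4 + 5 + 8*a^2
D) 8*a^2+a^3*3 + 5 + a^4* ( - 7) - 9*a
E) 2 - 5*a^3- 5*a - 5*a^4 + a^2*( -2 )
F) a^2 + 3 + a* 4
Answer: B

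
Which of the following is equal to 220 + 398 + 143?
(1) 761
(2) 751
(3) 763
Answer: 1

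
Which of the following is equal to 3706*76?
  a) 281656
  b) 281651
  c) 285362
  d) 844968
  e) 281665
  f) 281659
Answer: a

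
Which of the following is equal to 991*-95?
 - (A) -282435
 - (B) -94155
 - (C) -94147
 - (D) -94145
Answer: D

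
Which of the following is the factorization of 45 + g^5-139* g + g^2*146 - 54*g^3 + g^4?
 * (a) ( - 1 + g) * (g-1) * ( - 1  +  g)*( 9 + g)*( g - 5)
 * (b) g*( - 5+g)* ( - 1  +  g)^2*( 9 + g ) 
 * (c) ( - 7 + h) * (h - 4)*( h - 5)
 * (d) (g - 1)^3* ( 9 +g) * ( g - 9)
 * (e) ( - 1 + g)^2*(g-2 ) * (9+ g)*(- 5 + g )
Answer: a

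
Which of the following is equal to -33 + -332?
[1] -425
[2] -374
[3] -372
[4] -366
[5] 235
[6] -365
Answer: 6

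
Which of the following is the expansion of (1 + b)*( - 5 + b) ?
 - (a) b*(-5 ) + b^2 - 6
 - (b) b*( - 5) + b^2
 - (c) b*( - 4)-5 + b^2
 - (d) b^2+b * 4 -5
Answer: c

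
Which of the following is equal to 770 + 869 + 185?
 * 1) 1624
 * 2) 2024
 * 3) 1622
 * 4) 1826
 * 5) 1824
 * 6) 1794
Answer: 5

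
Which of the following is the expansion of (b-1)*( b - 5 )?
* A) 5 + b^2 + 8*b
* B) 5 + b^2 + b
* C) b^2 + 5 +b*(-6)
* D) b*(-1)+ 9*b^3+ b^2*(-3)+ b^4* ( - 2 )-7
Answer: C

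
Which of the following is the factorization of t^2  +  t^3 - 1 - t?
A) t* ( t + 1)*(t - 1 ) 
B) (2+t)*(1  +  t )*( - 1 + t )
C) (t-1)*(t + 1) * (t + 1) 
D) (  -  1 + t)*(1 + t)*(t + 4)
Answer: C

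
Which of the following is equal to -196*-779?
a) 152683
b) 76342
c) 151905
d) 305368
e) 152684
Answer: e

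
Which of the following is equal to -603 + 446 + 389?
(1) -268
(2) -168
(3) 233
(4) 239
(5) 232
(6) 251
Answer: 5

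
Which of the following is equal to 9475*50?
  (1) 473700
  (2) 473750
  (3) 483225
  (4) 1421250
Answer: 2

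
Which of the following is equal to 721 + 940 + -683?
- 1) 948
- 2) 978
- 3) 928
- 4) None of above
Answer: 2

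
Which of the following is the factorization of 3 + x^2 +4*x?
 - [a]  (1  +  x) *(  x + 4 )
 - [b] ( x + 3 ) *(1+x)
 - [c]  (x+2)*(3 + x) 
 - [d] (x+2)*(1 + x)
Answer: b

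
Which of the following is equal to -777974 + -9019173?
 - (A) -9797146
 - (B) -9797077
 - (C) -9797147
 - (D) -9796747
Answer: C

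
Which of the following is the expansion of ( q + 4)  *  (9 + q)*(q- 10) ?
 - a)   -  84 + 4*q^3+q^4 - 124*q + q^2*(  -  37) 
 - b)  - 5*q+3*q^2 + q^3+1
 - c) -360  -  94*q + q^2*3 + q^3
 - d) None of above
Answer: c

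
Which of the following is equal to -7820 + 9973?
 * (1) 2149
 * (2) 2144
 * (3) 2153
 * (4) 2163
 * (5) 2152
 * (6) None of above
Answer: 3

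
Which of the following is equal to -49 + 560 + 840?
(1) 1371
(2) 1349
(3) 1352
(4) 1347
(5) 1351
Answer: 5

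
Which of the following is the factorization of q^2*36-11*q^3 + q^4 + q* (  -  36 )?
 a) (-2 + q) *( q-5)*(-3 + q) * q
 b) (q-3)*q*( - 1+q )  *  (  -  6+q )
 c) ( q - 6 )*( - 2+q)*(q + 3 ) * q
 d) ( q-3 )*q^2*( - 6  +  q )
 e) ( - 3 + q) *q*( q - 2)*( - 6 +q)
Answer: e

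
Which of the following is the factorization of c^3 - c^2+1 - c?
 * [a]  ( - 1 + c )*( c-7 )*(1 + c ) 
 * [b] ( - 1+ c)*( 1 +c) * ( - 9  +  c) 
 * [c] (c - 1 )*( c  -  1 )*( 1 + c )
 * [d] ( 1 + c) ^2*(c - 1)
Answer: c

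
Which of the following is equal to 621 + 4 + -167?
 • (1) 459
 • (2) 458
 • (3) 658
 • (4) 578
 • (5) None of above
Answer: 2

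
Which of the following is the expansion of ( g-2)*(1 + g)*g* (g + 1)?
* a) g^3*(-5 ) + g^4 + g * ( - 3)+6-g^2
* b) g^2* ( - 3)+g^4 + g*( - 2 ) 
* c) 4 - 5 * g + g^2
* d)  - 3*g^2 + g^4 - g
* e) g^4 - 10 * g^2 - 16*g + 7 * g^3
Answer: b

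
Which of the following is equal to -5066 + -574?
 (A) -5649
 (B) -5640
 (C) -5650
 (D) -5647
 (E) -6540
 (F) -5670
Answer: B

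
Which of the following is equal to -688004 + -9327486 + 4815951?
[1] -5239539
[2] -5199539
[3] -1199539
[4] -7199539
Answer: 2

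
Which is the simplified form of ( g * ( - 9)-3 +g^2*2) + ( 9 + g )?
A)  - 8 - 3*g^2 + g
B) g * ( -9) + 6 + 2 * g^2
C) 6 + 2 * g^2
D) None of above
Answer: D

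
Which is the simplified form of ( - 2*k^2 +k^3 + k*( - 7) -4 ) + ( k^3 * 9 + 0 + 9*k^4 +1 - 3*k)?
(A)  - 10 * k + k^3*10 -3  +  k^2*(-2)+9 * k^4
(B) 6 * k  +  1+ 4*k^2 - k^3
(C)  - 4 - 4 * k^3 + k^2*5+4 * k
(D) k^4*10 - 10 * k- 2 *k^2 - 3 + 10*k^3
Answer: A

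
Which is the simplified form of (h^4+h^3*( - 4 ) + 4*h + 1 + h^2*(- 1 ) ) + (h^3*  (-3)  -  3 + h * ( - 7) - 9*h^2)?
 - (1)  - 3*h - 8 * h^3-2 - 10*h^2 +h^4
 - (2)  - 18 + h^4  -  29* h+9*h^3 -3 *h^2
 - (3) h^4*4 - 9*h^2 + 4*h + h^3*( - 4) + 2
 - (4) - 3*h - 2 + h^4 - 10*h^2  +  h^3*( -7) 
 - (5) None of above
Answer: 4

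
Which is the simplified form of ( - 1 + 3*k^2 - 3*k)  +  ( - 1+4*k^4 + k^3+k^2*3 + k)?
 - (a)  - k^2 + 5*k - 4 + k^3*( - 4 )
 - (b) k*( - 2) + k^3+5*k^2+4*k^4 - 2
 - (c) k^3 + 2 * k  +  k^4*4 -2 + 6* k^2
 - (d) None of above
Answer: d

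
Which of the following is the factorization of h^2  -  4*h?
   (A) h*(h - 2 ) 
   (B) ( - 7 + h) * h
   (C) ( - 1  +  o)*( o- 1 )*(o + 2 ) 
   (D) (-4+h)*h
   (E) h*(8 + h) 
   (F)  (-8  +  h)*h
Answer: D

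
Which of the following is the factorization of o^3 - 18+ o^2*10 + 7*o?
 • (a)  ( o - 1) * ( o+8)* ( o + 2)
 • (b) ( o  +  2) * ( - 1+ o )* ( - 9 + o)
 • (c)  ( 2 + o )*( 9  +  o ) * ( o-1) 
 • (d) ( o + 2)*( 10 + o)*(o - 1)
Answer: c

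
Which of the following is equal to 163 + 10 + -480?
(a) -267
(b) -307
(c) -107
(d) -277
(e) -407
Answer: b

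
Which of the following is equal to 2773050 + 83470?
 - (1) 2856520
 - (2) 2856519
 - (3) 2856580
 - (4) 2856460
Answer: 1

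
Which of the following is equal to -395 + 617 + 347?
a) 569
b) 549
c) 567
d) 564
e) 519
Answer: a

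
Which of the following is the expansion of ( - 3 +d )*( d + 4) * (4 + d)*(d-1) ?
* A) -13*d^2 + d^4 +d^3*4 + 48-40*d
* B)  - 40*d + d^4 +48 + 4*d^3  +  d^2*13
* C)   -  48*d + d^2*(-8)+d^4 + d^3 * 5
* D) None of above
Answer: A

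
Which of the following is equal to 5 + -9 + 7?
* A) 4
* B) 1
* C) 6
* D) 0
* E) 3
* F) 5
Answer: E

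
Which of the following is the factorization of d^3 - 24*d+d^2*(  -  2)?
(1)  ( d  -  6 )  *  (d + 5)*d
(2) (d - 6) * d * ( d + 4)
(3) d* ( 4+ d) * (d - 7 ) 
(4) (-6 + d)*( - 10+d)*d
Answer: 2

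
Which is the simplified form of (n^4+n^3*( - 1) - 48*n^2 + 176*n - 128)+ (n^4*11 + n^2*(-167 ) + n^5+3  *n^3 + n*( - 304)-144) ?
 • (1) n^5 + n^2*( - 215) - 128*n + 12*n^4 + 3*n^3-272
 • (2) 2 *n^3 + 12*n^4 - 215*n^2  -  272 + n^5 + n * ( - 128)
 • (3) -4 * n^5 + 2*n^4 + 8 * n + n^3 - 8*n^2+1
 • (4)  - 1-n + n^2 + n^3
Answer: 2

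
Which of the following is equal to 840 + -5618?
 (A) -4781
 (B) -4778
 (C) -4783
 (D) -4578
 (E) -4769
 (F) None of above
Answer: B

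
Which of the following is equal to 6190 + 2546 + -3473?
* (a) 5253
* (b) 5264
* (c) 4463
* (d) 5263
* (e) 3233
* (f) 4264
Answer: d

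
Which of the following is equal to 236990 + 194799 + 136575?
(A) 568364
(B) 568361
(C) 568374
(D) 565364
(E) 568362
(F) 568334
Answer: A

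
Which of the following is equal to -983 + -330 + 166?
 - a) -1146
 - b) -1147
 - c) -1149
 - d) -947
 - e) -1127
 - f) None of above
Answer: b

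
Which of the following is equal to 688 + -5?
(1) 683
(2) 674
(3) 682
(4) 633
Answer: 1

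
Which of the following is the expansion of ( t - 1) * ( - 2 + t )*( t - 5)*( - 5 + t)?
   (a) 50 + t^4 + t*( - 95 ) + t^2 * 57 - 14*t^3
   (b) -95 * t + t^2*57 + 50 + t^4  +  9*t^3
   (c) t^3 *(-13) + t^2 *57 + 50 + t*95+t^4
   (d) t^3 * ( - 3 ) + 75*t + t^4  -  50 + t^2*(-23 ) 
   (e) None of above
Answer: e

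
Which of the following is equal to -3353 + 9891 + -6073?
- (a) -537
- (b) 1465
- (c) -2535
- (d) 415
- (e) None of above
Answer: e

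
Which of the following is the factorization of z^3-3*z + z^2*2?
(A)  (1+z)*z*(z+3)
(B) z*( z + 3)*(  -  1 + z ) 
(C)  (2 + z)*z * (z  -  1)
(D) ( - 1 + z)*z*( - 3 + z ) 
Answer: B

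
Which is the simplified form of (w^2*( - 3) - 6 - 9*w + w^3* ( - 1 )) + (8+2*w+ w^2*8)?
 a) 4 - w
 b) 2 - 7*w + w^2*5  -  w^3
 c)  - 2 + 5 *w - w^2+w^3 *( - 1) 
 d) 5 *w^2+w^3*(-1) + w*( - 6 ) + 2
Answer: b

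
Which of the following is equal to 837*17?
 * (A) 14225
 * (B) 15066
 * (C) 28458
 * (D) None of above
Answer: D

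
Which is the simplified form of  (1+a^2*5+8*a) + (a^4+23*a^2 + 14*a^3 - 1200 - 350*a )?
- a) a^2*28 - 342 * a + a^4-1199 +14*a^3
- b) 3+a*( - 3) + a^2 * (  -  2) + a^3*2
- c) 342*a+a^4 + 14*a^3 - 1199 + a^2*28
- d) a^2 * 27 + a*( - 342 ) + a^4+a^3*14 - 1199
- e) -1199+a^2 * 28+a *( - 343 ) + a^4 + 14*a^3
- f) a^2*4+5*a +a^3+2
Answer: a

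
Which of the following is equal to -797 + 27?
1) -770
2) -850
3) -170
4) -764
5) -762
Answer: 1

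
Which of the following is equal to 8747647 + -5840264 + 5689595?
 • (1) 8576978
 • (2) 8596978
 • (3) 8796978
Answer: 2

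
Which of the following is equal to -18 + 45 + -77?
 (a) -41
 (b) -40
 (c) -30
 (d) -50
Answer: d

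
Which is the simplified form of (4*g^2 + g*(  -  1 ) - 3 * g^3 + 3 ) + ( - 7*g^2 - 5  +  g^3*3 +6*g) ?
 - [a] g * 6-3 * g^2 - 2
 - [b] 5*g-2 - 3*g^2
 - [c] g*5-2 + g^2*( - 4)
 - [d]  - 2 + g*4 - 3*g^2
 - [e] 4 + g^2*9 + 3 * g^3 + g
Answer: b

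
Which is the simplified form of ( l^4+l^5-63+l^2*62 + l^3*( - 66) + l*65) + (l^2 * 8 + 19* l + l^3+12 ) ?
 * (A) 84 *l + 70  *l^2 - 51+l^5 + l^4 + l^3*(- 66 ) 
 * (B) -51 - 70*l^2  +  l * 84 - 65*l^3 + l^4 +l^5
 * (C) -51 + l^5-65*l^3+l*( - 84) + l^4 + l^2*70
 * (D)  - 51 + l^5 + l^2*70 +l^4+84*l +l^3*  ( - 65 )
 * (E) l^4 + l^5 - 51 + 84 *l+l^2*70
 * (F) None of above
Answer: D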